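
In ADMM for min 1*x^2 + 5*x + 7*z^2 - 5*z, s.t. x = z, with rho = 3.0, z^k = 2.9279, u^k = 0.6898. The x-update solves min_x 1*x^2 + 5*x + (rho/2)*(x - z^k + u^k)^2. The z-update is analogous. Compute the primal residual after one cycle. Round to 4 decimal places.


ADMM iteration with rho = 3.0, z^k = 2.9279, u^k = 0.6898
Step 1: x-update.
Minimize 1*x^2 + 5*x + (3.0/2)*(x - 2.9279 + 0.6898)^2
FOC: (2*1 + 3.0)*x = -5 + 3.0*(2.9279 - 0.6898)
x^{k+1} = 0.3429
Step 2: z-update.
Minimize 7*z^2 - 5*z + (3.0/2)*(0.3429 - z + 0.6898)^2
FOC: (2*7 + 3.0)*z = 5 + 3.0*(0.3429 + 0.6898)
z^{k+1} = 0.4764
Step 3: u-update.
u^{k+1} = 0.6898 + 0.3429 - 0.4764 = 0.5563
Step 4: Primal residual = |0.3429 - 0.4764| = 0.1335


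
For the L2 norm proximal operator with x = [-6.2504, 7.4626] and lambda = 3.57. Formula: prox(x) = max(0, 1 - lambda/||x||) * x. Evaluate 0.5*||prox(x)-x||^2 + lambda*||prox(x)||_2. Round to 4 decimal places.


Step 1: Compute ||x||.
||x|| = 9.7344
Step 2: Compute scaling factor.
scale = max(0, 1 - 3.57/9.7344) = 0.6333
Step 3: prox(x) = [-3.9581, 4.7258]
||prox(x)|| = 6.1644
Step 4: Proximal objective.
0.5*||prox-x||^2 = 6.3725
lambda*||prox|| = 22.0069
Total = 28.3792


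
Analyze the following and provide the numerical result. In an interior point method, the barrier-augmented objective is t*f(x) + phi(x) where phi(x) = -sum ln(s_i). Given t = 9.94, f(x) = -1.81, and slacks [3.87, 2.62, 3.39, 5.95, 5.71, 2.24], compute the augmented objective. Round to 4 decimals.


Step 1: Compute log-barrier.
ln values: [1.3533, 0.9632, 1.2208, 1.7834, 1.7422, 0.8065]
phi = -(1.3533 + 0.9632 + 1.2208 + 1.7834 + 1.7422 + 0.8065) = -7.8693
Step 2: Compute augmented objective.
t*f(x) = 9.94*-1.81 = -17.9914
Total = -17.9914 - 7.8693 = -25.8607


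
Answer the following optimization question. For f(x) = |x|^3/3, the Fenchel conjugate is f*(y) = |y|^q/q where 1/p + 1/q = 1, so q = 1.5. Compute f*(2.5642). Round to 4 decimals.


The conjugate exponent q satisfies 1/p + 1/q = 1.
p = 3, so q = 3/(3 - 1) = 1.5
|y|^q = 2.5642^1.5 = 4.1061
f*(2.5642) = 4.1061 / 1.5 = 2.7374


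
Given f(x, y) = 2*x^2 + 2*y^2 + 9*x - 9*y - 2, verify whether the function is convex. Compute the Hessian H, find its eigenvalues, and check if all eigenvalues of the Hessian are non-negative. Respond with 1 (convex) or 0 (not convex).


The Hessian of f(x,y) = 2*x^2 + 2*y^2 + 9*x - 9*y - 2 is:
H = [[4, 0], [0, 4]]
Trace = 4 + 4 = 8
Determinant = 4*4 - (0)^2 = 16
Discriminant = (8)^2 - 4*16 = 0.0
Eigenvalues: lambda_1 = 4.0, lambda_2 = 4.0
The function is convex.

1


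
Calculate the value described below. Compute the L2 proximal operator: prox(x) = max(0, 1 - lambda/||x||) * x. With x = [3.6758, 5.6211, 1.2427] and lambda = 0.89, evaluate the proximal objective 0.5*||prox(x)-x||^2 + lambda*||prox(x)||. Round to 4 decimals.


Step 1: Compute ||x||.
||x|| = 6.8303
Step 2: Compute scaling factor.
scale = max(0, 1 - 0.89/6.8303) = 0.8697
Step 3: prox(x) = [3.1968, 4.8887, 1.0808]
||prox(x)|| = 5.9403
Step 4: Proximal objective.
0.5*||prox-x||^2 = 0.3961
lambda*||prox|| = 5.2869
Total = 5.6829


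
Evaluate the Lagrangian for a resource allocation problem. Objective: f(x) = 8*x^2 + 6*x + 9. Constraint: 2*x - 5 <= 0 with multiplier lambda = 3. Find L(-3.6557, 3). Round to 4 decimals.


Step 1: Evaluate f(x).
f(-3.6557) = 8*(-3.6557)^2 + 6*(-3.6557) + 9 = 93.9789
Step 2: Evaluate g(x).
g(-3.6557) = 2*-3.6557 - 5 = -12.3114
Step 3: Compute Lagrangian.
L = 93.9789 + 3*-12.3114 = 57.0447


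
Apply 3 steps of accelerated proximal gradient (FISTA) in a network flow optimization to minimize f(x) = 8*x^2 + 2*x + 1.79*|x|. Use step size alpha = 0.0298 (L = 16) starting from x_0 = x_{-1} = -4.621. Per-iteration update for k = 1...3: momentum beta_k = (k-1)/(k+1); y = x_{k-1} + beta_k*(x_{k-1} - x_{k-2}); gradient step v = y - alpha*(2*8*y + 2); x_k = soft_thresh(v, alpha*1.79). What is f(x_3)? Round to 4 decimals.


FISTA on f(x) = 8*x^2 + 2*x + 1.79*|x|
L = 16, alpha = 0.0298
Iteration 1: beta = 0.0, y = -4.621 + 0.0*(-4.621 + 4.621) = -4.621
  grad(y) = -71.936, v = y - alpha*grad = -2.4773
  prox(v) = soft_thresh(-2.4773, 0.0533) = -2.424
Iteration 2: beta = 0.3333, y = -2.424 + 0.3333*(-2.424 + 4.621) = -1.6916
  grad(y) = -25.0659, v = y - alpha*grad = -0.9447
  prox(v) = soft_thresh(-0.9447, 0.0533) = -0.8913
Iteration 3: beta = 0.5, y = -0.8913 + 0.5*(-0.8913 + 2.424) = -0.125
  grad(y) = 0.0002, v = y - alpha*grad = -0.125
  prox(v) = soft_thresh(-0.125, 0.0533) = -0.0717
f(x_3) = 8*(-0.0717)^2 + 2*(-0.0717) + 1.79*|-0.0717| = 0.026


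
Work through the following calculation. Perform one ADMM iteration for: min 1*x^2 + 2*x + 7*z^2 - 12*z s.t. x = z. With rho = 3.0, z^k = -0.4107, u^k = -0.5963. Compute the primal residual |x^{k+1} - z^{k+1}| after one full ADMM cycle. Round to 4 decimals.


ADMM iteration with rho = 3.0, z^k = -0.4107, u^k = -0.5963
Step 1: x-update.
Minimize 1*x^2 + 2*x + (3.0/2)*(x + 0.4107 - 0.5963)^2
FOC: (2*1 + 3.0)*x = -2 + 3.0*(-0.4107 + 0.5963)
x^{k+1} = -0.2886
Step 2: z-update.
Minimize 7*z^2 - 12*z + (3.0/2)*(-0.2886 - z - 0.5963)^2
FOC: (2*7 + 3.0)*z = 12 + 3.0*(-0.2886 - 0.5963)
z^{k+1} = 0.5497
Step 3: u-update.
u^{k+1} = -0.5963 - 0.2886 - 0.5497 = -1.4347
Step 4: Primal residual = |-0.2886 - 0.5497| = 0.8384


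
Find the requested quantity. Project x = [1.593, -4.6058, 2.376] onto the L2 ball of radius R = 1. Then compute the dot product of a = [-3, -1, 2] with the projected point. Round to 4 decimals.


Step 1: Compute ||x|| (intermediates to 6 decimals).
||x|| = sqrt(1.593^2 + (-4.6058)^2 + 2.376^2) = 5.421846
Step 2: Project.
Since ||x|| > R, scale = R/||x|| = 1/5.421846 = 0.184439, proj(x) = scale * x
proj(x) = [0.293811, -0.849489, 0.438227]
Step 3: Dot product.
a^T * proj(x) = -3*0.293811 - 1*(-0.849489) + 2*0.438227 = 0.8445


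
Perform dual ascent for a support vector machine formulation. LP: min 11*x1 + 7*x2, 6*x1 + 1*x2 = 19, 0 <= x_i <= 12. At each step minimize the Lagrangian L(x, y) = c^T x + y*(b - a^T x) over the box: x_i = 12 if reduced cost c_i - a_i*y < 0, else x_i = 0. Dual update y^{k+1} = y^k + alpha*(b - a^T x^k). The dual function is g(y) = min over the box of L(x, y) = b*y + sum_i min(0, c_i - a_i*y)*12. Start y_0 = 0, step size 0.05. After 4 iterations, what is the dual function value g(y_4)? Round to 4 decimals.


Dual ascent for LP: min 11*x1 + 7*x2, 6*x1 + 1*x2 = 19, 0 <= x_i <= 12
Step 1: y^k = 0.0, reduced costs: (11.0, 7.0)
  x^k = (0.0, 0.0), subgradient = b - a^T x = 19.0
  y^{k+1} = 0.0 + 0.05*19.0 = 0.95
Step 2: y^k = 0.95, reduced costs: (5.3, 6.05)
  x^k = (0.0, 0.0), subgradient = b - a^T x = 19.0
  y^{k+1} = 0.95 + 0.05*19.0 = 1.9
Step 3: y^k = 1.9, reduced costs: (-0.4, 5.1)
  x^k = (12.0, 0.0), subgradient = b - a^T x = -53.0
  y^{k+1} = 1.9 + 0.05*-53.0 = -0.75
Step 4: y^k = -0.75, reduced costs: (15.5, 7.75)
  x^k = (0.0, 0.0), subgradient = b - a^T x = 19.0
  y^{k+1} = -0.75 + 0.05*19.0 = 0.2
Dual objective at y_4 = 0.2: reduced costs (9.8, 6.8), box minimizer x = (0.0, 0.0)
g(y_4) = b*y + (c1 - a1*y)*x1 + (c2 - a2*y)*x2 = 19*0.2 + 9.8*0.0 + 6.8*0.0 = 3.8 + 0.0 + 0.0 = 3.8


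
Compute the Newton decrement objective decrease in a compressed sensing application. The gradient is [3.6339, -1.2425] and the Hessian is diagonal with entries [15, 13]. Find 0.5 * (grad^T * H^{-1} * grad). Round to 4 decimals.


Step 1: H is diagonal, so H^(-1) * g = [0.2423, -0.0956].
Step 2: g^T H^(-1) g = sum_i g_i^2 / H_ii
  = (3.6339)^2/15 + (-1.2425)^2/13
  = 0.8803 + 0.1188 = 0.9991
Step 3: Objective decrease = 0.5 * g^T H^(-1) g = 0.4996


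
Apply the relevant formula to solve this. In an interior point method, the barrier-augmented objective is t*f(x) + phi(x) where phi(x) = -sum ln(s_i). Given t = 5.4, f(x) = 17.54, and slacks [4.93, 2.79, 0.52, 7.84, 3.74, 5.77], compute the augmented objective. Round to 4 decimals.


Step 1: Compute log-barrier.
ln values: [1.5953, 1.026, -0.6539, 2.0592, 1.3191, 1.7527]
phi = -(1.5953 + 1.026 - 0.6539 + 2.0592 + 1.3191 + 1.7527) = -7.0985
Step 2: Compute augmented objective.
t*f(x) = 5.4*17.54 = 94.716
Total = 94.716 - 7.0985 = 87.6175


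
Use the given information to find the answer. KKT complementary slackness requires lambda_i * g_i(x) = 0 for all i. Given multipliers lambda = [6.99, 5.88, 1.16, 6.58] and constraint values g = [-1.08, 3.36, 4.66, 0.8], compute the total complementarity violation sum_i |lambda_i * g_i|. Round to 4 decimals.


KKT complementary slackness check:
lambda_1 * g_1 = 6.99 * -1.08 = -7.5492
lambda_2 * g_2 = 5.88 * 3.36 = 19.7568
lambda_3 * g_3 = 1.16 * 4.66 = 5.4056
lambda_4 * g_4 = 6.58 * 0.8 = 5.264
Total violation = 7.5492 + 19.7568 + 5.4056 + 5.264 = 37.9756


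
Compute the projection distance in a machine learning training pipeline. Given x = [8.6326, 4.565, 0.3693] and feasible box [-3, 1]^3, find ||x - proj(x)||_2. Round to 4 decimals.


Project each component onto [-3, 1].
clip(8.6326) = 1.0, clip(4.565) = 1.0, clip(0.3693) = 0.3693
Projection = [1.0, 1.0, 0.3693]
Squared diffs: [58.2566, 12.7092, 0.0]
Distance = sqrt(70.9658) = 8.4241


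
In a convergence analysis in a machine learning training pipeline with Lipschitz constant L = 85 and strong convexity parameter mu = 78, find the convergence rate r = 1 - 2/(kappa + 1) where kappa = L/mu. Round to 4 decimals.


Step 1: Compute the condition number.
kappa = L/mu = 85/78 = 1.0897
Step 2: Compute the convergence rate.
r = 1 - 2/(kappa + 1) = 1 - 2*mu/(L + mu) = (L - mu)/(L + mu) = 7/163 = 0.0429


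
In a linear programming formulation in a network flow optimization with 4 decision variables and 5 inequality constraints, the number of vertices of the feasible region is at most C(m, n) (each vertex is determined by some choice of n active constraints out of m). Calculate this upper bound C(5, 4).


Each vertex corresponds to some choice of n active constraints out of m, so the number of vertices is at most C(m, n) = m! / (n!(m-n)!).
m = 5, n = 4
Numerator: 5 * 4 * 3 * 2
Denominator: 4! = 24
C(5, 4) = 5


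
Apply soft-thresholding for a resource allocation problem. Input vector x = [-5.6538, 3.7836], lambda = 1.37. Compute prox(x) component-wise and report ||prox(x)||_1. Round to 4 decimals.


Soft-thresholding with lambda = 1.37:
prox(-5.6538) = sign(-5.6538)*max(|-5.6538| - 1.37, 0) = -4.2838
prox(3.7836) = sign(3.7836)*max(|3.7836| - 1.37, 0) = 2.4136
prox(x) = [-4.2838, 2.4136]
||prox(x)||_1 = 4.2838 + 2.4136 = 6.6974


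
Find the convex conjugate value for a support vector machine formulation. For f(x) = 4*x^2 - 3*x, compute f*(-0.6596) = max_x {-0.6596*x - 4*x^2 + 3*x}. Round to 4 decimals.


f*(y) = sup_x {y*x - a*x^2 - b*x} = sup_x {(y-b)*x - a*x^2}
FOC: (y - b) - 2a*x = 0 => x* = (y - b)/(2a)
x* = (-0.6596 + 3)/(2*4) = 0.2926
f*(-0.6596) = (y-b)^2/(4a) = (-0.6596 + 3)^2/(4*4)
= 5.4775/16 = 0.3423


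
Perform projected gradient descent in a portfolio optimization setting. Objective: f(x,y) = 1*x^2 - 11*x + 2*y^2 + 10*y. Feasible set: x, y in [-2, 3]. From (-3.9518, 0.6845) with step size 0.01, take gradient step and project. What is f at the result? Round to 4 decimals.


Step 1: Compute gradient at (-3.9518, 0.6845).
grad_x = 2*1*-3.9518 - 11 = -18.9036
grad_y = 2*2*0.6845 + 10 = 12.738
Step 2: Gradient step.
x_raw = -3.9518 - 0.01*-18.9036 = -3.7628
y_raw = 0.6845 - 0.01*12.738 = 0.5571
Step 3: Project onto [-2, 3].
x_proj = clip(-3.7628) = -2.0
y_proj = clip(0.5571) = 0.5571
Step 4: Evaluate f.
f(-2.0, 0.5571) = 32.192


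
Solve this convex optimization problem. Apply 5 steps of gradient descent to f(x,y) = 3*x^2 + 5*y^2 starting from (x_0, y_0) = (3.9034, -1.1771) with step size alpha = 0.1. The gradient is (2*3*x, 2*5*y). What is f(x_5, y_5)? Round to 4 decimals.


Gradient descent on f(x,y) = 3*x^2 + 5*y^2.
Starting point: (3.9034, -1.1771), alpha = 0.1
Step 1: grad_x = 2*3*3.9034 = 23.4204, grad_y = 2*5*-1.1771 = -11.771
  x_1 = 3.9034 - 0.1*23.4204 = 1.5614
  y_1 = -1.1771 - 0.1*-11.771 = 0.0
Step 2: grad_x = 2*3*1.5614 = 9.3682, grad_y = 2*5*0.0 = 0.0
  x_2 = 1.5614 - 0.1*9.3682 = 0.6245
  y_2 = 0.0 - 0.1*0.0 = 0.0
Step 3: grad_x = 2*3*0.6245 = 3.7473, grad_y = 2*5*0.0 = 0.0
  x_3 = 0.6245 - 0.1*3.7473 = 0.2498
  y_3 = 0.0 - 0.1*0.0 = 0.0
Step 4: grad_x = 2*3*0.2498 = 1.4989, grad_y = 2*5*0.0 = 0.0
  x_4 = 0.2498 - 0.1*1.4989 = 0.0999
  y_4 = 0.0 - 0.1*0.0 = 0.0
Step 5: grad_x = 2*3*0.0999 = 0.5996, grad_y = 2*5*0.0 = 0.0
  x_5 = 0.0999 - 0.1*0.5996 = 0.04
  y_5 = 0.0 - 0.1*0.0 = 0.0
f(0.04, 0.0) = 3*0.04^2 + 5*0.0^2 = 0.0048


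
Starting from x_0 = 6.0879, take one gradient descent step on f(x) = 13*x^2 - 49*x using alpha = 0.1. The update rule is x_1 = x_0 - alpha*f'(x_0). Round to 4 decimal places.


We compute the gradient at x_0 and apply the update.
f'(x) = 26*x - 49
f'(6.0879) = 26*6.0879 - 49 = 109.2854
x_1 = 6.0879 - 0.1*109.2854 = -4.8406


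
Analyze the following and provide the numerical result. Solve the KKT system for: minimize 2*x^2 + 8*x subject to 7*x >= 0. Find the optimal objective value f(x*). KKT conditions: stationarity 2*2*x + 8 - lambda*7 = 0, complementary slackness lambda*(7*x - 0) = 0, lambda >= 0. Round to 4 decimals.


Step 1: Try lambda = 0 (constraint inactive).
x_unc = -8/(2*2) = -2.0
Check: 7*-2.0 = -14.0 < 0 -- violated!
Step 2: Constraint must be active: 7*x = 0
x* = 0/7 = 0.0
lambda = (2*2*0.0 + 8)/7 = 1.1429
Step 3: Compute optimal value.
f(x*) = 2*0.0^2 + 8*0.0 = 0.0


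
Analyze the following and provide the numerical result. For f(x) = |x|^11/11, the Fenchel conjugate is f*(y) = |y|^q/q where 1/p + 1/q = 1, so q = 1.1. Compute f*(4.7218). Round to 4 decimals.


The conjugate exponent q satisfies 1/p + 1/q = 1.
p = 11, so q = 11/(11 - 1) = 1.1
|y|^q = 4.7218^1.1 = 5.5147
f*(4.7218) = 5.5147 / 1.1 = 5.0133


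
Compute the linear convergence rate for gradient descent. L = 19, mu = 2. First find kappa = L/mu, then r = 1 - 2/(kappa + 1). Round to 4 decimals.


Step 1: Compute the condition number.
kappa = L/mu = 19/2 = 9.5
Step 2: Compute the convergence rate.
r = 1 - 2/(kappa + 1) = 1 - 2*mu/(L + mu) = (L - mu)/(L + mu) = 17/21 = 0.8095


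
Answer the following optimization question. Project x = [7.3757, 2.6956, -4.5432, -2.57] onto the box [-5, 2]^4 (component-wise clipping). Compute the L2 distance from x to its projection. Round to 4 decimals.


Project each component onto [-5, 2].
clip(7.3757) = 2.0, clip(2.6956) = 2.0, clip(-4.5432) = -4.5432, clip(-2.57) = -2.57
Projection = [2.0, 2.0, -4.5432, -2.57]
Squared diffs: [28.8982, 0.4839, 0.0, 0.0]
Distance = sqrt(29.3821) = 5.4205


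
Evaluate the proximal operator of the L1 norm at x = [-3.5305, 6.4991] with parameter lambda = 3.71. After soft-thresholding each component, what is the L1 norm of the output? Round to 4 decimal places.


Soft-thresholding with lambda = 3.71:
prox(-3.5305) = sign(-3.5305)*max(|-3.5305| - 3.71, 0) = 0.0
prox(6.4991) = sign(6.4991)*max(|6.4991| - 3.71, 0) = 2.7891
prox(x) = [0.0, 2.7891]
||prox(x)||_1 = 0.0 + 2.7891 = 2.7891


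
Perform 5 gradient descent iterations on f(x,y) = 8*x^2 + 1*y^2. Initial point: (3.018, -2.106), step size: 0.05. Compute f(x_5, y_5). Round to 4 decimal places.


Gradient descent on f(x,y) = 8*x^2 + 1*y^2.
Starting point: (3.018, -2.106), alpha = 0.05
Step 1: grad_x = 2*8*3.018 = 48.288, grad_y = 2*1*-2.106 = -4.212
  x_1 = 3.018 - 0.05*48.288 = 0.6036
  y_1 = -2.106 - 0.05*-4.212 = -1.8954
Step 2: grad_x = 2*8*0.6036 = 9.6576, grad_y = 2*1*-1.8954 = -3.7908
  x_2 = 0.6036 - 0.05*9.6576 = 0.1207
  y_2 = -1.8954 - 0.05*-3.7908 = -1.7059
Step 3: grad_x = 2*8*0.1207 = 1.9315, grad_y = 2*1*-1.7059 = -3.4117
  x_3 = 0.1207 - 0.05*1.9315 = 0.0241
  y_3 = -1.7059 - 0.05*-3.4117 = -1.5353
Step 4: grad_x = 2*8*0.0241 = 0.3863, grad_y = 2*1*-1.5353 = -3.0705
  x_4 = 0.0241 - 0.05*0.3863 = 0.0048
  y_4 = -1.5353 - 0.05*-3.0705 = -1.3817
Step 5: grad_x = 2*8*0.0048 = 0.0773, grad_y = 2*1*-1.3817 = -2.7635
  x_5 = 0.0048 - 0.05*0.0773 = 0.001
  y_5 = -1.3817 - 0.05*-2.7635 = -1.2436
f(0.001, -1.2436) = 8*0.001^2 + 1*(-1.2436)^2 = 1.5465


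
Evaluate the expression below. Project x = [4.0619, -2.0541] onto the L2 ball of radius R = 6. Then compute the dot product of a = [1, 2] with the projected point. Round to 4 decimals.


Step 1: Compute ||x|| (intermediates to 6 decimals).
||x|| = sqrt(4.0619^2 + (-2.0541)^2) = 4.551742
Step 2: Project.
Since ||x|| <= R, proj = x (no scaling needed).
proj(x) = [4.0619, -2.0541]
Step 3: Dot product.
a^T * proj(x) = 1*4.0619 + 2*(-2.0541) = -0.0463


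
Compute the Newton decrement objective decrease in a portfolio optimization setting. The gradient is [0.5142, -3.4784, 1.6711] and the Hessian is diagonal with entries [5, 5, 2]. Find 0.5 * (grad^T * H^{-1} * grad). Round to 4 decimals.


Step 1: H is diagonal, so H^(-1) * g = [0.1028, -0.6957, 0.8356].
Step 2: g^T H^(-1) g = sum_i g_i^2 / H_ii
  = (0.5142)^2/5 + (-3.4784)^2/5 + (1.6711)^2/2
  = 0.0529 + 2.4199 + 1.3963 = 3.869
Step 3: Objective decrease = 0.5 * g^T H^(-1) g = 1.9345


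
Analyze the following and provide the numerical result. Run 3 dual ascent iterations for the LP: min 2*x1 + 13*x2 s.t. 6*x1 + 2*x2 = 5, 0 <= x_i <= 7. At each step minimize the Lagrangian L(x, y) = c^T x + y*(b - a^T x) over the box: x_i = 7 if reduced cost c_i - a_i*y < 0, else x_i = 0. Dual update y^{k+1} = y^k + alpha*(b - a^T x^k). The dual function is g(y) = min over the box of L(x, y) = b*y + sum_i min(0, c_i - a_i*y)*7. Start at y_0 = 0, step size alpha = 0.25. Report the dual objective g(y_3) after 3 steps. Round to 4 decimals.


Dual ascent for LP: min 2*x1 + 13*x2, 6*x1 + 2*x2 = 5, 0 <= x_i <= 7
Step 1: y^k = 0.0, reduced costs: (2.0, 13.0)
  x^k = (0.0, 0.0), subgradient = b - a^T x = 5.0
  y^{k+1} = 0.0 + 0.25*5.0 = 1.25
Step 2: y^k = 1.25, reduced costs: (-5.5, 10.5)
  x^k = (7.0, 0.0), subgradient = b - a^T x = -37.0
  y^{k+1} = 1.25 + 0.25*-37.0 = -8.0
Step 3: y^k = -8.0, reduced costs: (50.0, 29.0)
  x^k = (0.0, 0.0), subgradient = b - a^T x = 5.0
  y^{k+1} = -8.0 + 0.25*5.0 = -6.75
Dual objective at y_3 = -6.75: reduced costs (42.5, 26.5), box minimizer x = (0.0, 0.0)
g(y_3) = b*y + (c1 - a1*y)*x1 + (c2 - a2*y)*x2 = 5*(-6.75) + 42.5*0.0 + 26.5*0.0 = -33.75 + 0.0 + 0.0 = -33.75


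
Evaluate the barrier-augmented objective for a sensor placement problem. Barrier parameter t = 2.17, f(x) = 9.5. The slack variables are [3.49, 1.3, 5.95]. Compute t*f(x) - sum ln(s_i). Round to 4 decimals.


Step 1: Compute log-barrier.
ln values: [1.2499, 0.2624, 1.7834]
phi = -(1.2499 + 0.2624 + 1.7834) = -3.2957
Step 2: Compute augmented objective.
t*f(x) = 2.17*9.5 = 20.615
Total = 20.615 - 3.2957 = 17.3193


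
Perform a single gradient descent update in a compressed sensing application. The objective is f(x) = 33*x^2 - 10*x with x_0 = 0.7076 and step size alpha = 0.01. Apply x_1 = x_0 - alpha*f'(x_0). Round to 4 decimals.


We compute the gradient at x_0 and apply the update.
f'(x) = 66*x - 10
f'(0.7076) = 66*0.7076 - 10 = 36.7016
x_1 = 0.7076 - 0.01*36.7016 = 0.3406


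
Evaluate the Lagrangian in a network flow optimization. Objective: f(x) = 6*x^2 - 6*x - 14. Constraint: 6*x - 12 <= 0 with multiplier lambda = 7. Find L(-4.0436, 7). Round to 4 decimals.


Step 1: Evaluate f(x).
f(-4.0436) = 6*(-4.0436)^2 - 6*(-4.0436) - 14 = 108.3658
Step 2: Evaluate g(x).
g(-4.0436) = 6*-4.0436 - 12 = -36.2616
Step 3: Compute Lagrangian.
L = 108.3658 + 7*-36.2616 = -145.4654


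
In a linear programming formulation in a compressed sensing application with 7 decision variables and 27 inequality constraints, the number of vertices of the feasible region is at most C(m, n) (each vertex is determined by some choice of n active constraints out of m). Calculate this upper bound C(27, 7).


Each vertex corresponds to some choice of n active constraints out of m, so the number of vertices is at most C(m, n) = m! / (n!(m-n)!).
m = 27, n = 7
Numerator: 27 * 26 * 25 * 24 * 23 * 22 * 21
Denominator: 7! = 5040
C(27, 7) = 888030


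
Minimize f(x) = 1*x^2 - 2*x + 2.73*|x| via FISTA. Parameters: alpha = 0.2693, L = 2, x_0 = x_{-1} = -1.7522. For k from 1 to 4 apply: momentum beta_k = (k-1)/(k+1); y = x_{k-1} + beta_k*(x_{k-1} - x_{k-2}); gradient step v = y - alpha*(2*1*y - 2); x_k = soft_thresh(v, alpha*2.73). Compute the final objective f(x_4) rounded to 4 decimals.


FISTA on f(x) = 1*x^2 - 2*x + 2.73*|x|
L = 2, alpha = 0.2693
Iteration 1: beta = 0.0, y = -1.7522 + 0.0*(-1.7522 + 1.7522) = -1.7522
  grad(y) = -5.5044, v = y - alpha*grad = -0.2699
  prox(v) = soft_thresh(-0.2699, 0.7352) = 0.0
Iteration 2: beta = 0.3333, y = 0.0 + 0.3333*(0.0 + 1.7522) = 0.5841
  grad(y) = -0.8319, v = y - alpha*grad = 0.8081
  prox(v) = soft_thresh(0.8081, 0.7352) = 0.0729
Iteration 3: beta = 0.5, y = 0.0729 + 0.5*(0.0729 - 0.0) = 0.1093
  grad(y) = -1.7813, v = y - alpha*grad = 0.5891
  prox(v) = soft_thresh(0.5891, 0.7352) = 0.0
Iteration 4: beta = 0.6, y = 0.0 + 0.6*(0.0 - 0.0729) = -0.0437
  grad(y) = -2.0875, v = y - alpha*grad = 0.5184
  prox(v) = soft_thresh(0.5184, 0.7352) = 0.0
f(x_4) = 1*0.0^2 - 2*0.0 + 2.73*|0.0| = 0.0


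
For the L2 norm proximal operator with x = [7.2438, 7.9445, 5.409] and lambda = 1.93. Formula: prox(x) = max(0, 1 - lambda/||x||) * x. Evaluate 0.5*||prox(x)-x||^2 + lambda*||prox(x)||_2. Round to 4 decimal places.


Step 1: Compute ||x||.
||x|| = 12.0352
Step 2: Compute scaling factor.
scale = max(0, 1 - 1.93/12.0352) = 0.8396
Step 3: prox(x) = [6.0822, 6.6705, 4.5416]
||prox(x)|| = 10.1052
Step 4: Proximal objective.
0.5*||prox-x||^2 = 1.8625
lambda*||prox|| = 19.503
Total = 21.3654


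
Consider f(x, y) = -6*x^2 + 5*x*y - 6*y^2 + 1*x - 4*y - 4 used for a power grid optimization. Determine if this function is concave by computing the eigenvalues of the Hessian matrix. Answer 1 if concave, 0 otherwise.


The Hessian of f(x,y) = -6*x^2 + 5*x*y - 6*y^2 + 1*x - 4*y - 4 is:
H = [[-12, 5], [5, -12]]
Trace = -12 - 12 = -24
Determinant = -12*-12 - (5)^2 = 119
Discriminant = (-24)^2 - 4*119 = 100.0
Eigenvalues: lambda_1 = -17.0, lambda_2 = -7.0
The function is concave.

1


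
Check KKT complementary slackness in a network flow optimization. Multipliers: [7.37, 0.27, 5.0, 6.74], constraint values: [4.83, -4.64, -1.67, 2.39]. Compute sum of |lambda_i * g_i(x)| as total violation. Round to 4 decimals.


KKT complementary slackness check:
lambda_1 * g_1 = 7.37 * 4.83 = 35.5971
lambda_2 * g_2 = 0.27 * -4.64 = -1.2528
lambda_3 * g_3 = 5.0 * -1.67 = -8.35
lambda_4 * g_4 = 6.74 * 2.39 = 16.1086
Total violation = 35.5971 + 1.2528 + 8.35 + 16.1086 = 61.3085


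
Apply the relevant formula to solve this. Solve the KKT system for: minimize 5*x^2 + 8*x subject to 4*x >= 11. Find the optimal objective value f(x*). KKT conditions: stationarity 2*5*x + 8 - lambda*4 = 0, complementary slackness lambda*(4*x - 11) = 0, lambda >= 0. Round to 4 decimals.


Step 1: Try lambda = 0 (constraint inactive).
x_unc = -8/(2*5) = -0.8
Check: 4*-0.8 = -3.2 < 11 -- violated!
Step 2: Constraint must be active: 4*x = 11
x* = 11/4 = 2.75
lambda = (2*5*2.75 + 8)/4 = 8.875
Step 3: Compute optimal value.
f(x*) = 5*2.75^2 + 8*2.75 = 59.8125


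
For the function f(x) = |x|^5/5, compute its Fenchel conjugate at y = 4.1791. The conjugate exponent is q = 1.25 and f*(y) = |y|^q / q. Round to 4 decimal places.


The conjugate exponent q satisfies 1/p + 1/q = 1.
p = 5, so q = 5/(5 - 1) = 1.25
|y|^q = 4.1791^1.25 = 5.9752
f*(4.1791) = 5.9752 / 1.25 = 4.7802


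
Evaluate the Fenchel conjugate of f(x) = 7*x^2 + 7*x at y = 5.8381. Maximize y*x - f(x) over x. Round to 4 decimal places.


f*(y) = sup_x {y*x - a*x^2 - b*x} = sup_x {(y-b)*x - a*x^2}
FOC: (y - b) - 2a*x = 0 => x* = (y - b)/(2a)
x* = (5.8381 - 7)/(2*7) = -0.083
f*(5.8381) = (y-b)^2/(4a) = (5.8381 - 7)^2/(4*7)
= 1.35/28 = 0.0482


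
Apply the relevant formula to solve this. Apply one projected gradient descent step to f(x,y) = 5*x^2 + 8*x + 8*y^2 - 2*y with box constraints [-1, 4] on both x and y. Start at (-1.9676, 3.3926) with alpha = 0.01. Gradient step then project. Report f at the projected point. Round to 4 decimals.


Step 1: Compute gradient at (-1.9676, 3.3926).
grad_x = 2*5*-1.9676 + 8 = -11.676
grad_y = 2*8*3.3926 - 2 = 52.2816
Step 2: Gradient step.
x_raw = -1.9676 - 0.01*-11.676 = -1.8508
y_raw = 3.3926 - 0.01*52.2816 = 2.8698
Step 3: Project onto [-1, 4].
x_proj = clip(-1.8508) = -1.0
y_proj = clip(2.8698) = 2.8698
Step 4: Evaluate f.
f(-1.0, 2.8698) = 57.1457


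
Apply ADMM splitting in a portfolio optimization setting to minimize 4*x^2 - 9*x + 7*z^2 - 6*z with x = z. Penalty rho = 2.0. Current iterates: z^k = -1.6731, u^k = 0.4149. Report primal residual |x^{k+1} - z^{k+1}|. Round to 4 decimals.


ADMM iteration with rho = 2.0, z^k = -1.6731, u^k = 0.4149
Step 1: x-update.
Minimize 4*x^2 - 9*x + (2.0/2)*(x + 1.6731 + 0.4149)^2
FOC: (2*4 + 2.0)*x = 9 + 2.0*(-1.6731 - 0.4149)
x^{k+1} = 0.4824
Step 2: z-update.
Minimize 7*z^2 - 6*z + (2.0/2)*(0.4824 - z + 0.4149)^2
FOC: (2*7 + 2.0)*z = 6 + 2.0*(0.4824 + 0.4149)
z^{k+1} = 0.4872
Step 3: u-update.
u^{k+1} = 0.4149 + 0.4824 - 0.4872 = 0.4101
Step 4: Primal residual = |0.4824 - 0.4872| = 0.0048


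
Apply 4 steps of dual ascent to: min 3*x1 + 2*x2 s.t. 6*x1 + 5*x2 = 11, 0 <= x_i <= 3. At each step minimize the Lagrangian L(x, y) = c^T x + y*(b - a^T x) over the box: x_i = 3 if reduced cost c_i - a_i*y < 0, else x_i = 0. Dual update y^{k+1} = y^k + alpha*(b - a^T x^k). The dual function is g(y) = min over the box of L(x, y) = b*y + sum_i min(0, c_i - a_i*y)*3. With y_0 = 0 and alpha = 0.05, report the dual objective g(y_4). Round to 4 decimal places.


Dual ascent for LP: min 3*x1 + 2*x2, 6*x1 + 5*x2 = 11, 0 <= x_i <= 3
Step 1: y^k = 0.0, reduced costs: (3.0, 2.0)
  x^k = (0.0, 0.0), subgradient = b - a^T x = 11.0
  y^{k+1} = 0.0 + 0.05*11.0 = 0.55
Step 2: y^k = 0.55, reduced costs: (-0.3, -0.75)
  x^k = (3.0, 3.0), subgradient = b - a^T x = -22.0
  y^{k+1} = 0.55 + 0.05*-22.0 = -0.55
Step 3: y^k = -0.55, reduced costs: (6.3, 4.75)
  x^k = (0.0, 0.0), subgradient = b - a^T x = 11.0
  y^{k+1} = -0.55 + 0.05*11.0 = 0.0
Step 4: y^k = 0.0, reduced costs: (3.0, 2.0)
  x^k = (0.0, 0.0), subgradient = b - a^T x = 11.0
  y^{k+1} = 0.0 + 0.05*11.0 = 0.55
Dual objective at y_4 = 0.55: reduced costs (-0.3, -0.75), box minimizer x = (3.0, 3.0)
g(y_4) = b*y + (c1 - a1*y)*x1 + (c2 - a2*y)*x2 = 11*0.55 + (-0.3)*3.0 + (-0.75)*3.0 = 6.05 - 0.9 - 2.25 = 2.9


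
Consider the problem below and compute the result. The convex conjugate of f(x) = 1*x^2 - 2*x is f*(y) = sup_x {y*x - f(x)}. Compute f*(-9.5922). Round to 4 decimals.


f*(y) = sup_x {y*x - a*x^2 - b*x} = sup_x {(y-b)*x - a*x^2}
FOC: (y - b) - 2a*x = 0 => x* = (y - b)/(2a)
x* = (-9.5922 + 2)/(2*1) = -3.7961
f*(-9.5922) = (y-b)^2/(4a) = (-9.5922 + 2)^2/(4*1)
= 57.6415/4 = 14.4104


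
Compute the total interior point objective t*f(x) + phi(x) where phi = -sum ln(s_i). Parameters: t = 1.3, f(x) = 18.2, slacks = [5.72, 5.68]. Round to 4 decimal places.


Step 1: Compute log-barrier.
ln values: [1.744, 1.737]
phi = -(1.744 + 1.737) = -3.4809
Step 2: Compute augmented objective.
t*f(x) = 1.3*18.2 = 23.66
Total = 23.66 - 3.4809 = 20.1791


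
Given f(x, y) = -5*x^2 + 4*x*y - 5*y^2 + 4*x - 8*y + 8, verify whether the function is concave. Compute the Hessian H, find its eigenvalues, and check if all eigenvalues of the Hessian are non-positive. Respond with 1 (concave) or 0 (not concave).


The Hessian of f(x,y) = -5*x^2 + 4*x*y - 5*y^2 + 4*x - 8*y + 8 is:
H = [[-10, 4], [4, -10]]
Trace = -10 - 10 = -20
Determinant = -10*-10 - (4)^2 = 84
Discriminant = (-20)^2 - 4*84 = 64.0
Eigenvalues: lambda_1 = -14.0, lambda_2 = -6.0
The function is concave.

1


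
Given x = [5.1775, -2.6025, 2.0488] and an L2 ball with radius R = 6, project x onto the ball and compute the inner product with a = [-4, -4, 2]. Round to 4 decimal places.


Step 1: Compute ||x|| (intermediates to 6 decimals).
||x|| = sqrt(5.1775^2 + (-2.6025)^2 + 2.0488^2) = 6.146307
Step 2: Project.
Since ||x|| > R, scale = R/||x|| = 6/6.146307 = 0.976196, proj(x) = scale * x
proj(x) = [5.054255, -2.54055, 2.00003]
Step 3: Dot product.
a^T * proj(x) = -4*5.054255 - 4*(-2.54055) + 2*2.00003 = -6.0548


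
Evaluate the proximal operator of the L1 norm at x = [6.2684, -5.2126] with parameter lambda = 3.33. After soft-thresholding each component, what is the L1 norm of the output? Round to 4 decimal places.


Soft-thresholding with lambda = 3.33:
prox(6.2684) = sign(6.2684)*max(|6.2684| - 3.33, 0) = 2.9384
prox(-5.2126) = sign(-5.2126)*max(|-5.2126| - 3.33, 0) = -1.8826
prox(x) = [2.9384, -1.8826]
||prox(x)||_1 = 2.9384 + 1.8826 = 4.821


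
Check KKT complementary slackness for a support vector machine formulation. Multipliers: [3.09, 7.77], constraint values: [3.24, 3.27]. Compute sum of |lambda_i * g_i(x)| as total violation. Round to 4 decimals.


KKT complementary slackness check:
lambda_1 * g_1 = 3.09 * 3.24 = 10.0116
lambda_2 * g_2 = 7.77 * 3.27 = 25.4079
Total violation = 10.0116 + 25.4079 = 35.4195


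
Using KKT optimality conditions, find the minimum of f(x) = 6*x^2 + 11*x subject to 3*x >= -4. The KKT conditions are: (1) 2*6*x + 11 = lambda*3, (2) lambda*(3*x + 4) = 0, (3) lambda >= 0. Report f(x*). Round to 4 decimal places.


Step 1: Try lambda = 0 (constraint inactive).
Stationarity: 2*6*x + 11 = 0
x* = -11/(2*6) = -11/12 = -0.9167 (rounded; the exact value -11/12 is used below)
Check constraint: 3*-0.9167 = -2.7501 >= -4 -- satisfied.
Step 2: Compute optimal value.
f(x*) = 6*(-11/12)^2 + 11*(-11/12) = -5.0417


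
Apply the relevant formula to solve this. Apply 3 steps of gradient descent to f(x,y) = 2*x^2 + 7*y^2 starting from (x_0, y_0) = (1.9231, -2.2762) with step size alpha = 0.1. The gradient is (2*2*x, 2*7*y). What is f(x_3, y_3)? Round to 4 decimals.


Gradient descent on f(x,y) = 2*x^2 + 7*y^2.
Starting point: (1.9231, -2.2762), alpha = 0.1
Step 1: grad_x = 2*2*1.9231 = 7.6924, grad_y = 2*7*-2.2762 = -31.8668
  x_1 = 1.9231 - 0.1*7.6924 = 1.1539
  y_1 = -2.2762 - 0.1*-31.8668 = 0.9105
Step 2: grad_x = 2*2*1.1539 = 4.6154, grad_y = 2*7*0.9105 = 12.7467
  x_2 = 1.1539 - 0.1*4.6154 = 0.6923
  y_2 = 0.9105 - 0.1*12.7467 = -0.3642
Step 3: grad_x = 2*2*0.6923 = 2.7693, grad_y = 2*7*-0.3642 = -5.0987
  x_3 = 0.6923 - 0.1*2.7693 = 0.4154
  y_3 = -0.3642 - 0.1*-5.0987 = 0.1457
f(0.4154, 0.1457) = 2*0.4154^2 + 7*0.1457^2 = 0.4936


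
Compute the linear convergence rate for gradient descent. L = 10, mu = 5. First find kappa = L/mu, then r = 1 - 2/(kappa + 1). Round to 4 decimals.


Step 1: Compute the condition number.
kappa = L/mu = 10/5 = 2.0
Step 2: Compute the convergence rate.
r = 1 - 2/(kappa + 1) = 1 - 2*mu/(L + mu) = (L - mu)/(L + mu) = 5/15 = 0.3333


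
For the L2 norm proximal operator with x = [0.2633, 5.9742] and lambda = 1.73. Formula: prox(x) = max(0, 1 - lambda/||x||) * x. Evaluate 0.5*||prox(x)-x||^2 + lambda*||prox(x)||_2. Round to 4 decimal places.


Step 1: Compute ||x||.
||x|| = 5.98
Step 2: Compute scaling factor.
scale = max(0, 1 - 1.73/5.98) = 0.7107
Step 3: prox(x) = [0.1871, 4.2459]
||prox(x)|| = 4.25
Step 4: Proximal objective.
0.5*||prox-x||^2 = 1.4965
lambda*||prox|| = 7.3525
Total = 8.8489


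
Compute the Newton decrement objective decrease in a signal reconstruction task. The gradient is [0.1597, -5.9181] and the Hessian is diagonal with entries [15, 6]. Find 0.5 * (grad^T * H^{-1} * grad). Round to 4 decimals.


Step 1: H is diagonal, so H^(-1) * g = [0.0106, -0.9864].
Step 2: g^T H^(-1) g = sum_i g_i^2 / H_ii
  = (0.1597)^2/15 + (-5.9181)^2/6
  = 0.0017 + 5.8373 = 5.839
Step 3: Objective decrease = 0.5 * g^T H^(-1) g = 2.9195


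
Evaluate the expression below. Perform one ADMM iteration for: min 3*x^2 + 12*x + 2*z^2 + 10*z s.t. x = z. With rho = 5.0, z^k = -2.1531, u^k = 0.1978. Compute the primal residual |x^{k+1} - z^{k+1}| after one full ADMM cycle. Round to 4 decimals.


ADMM iteration with rho = 5.0, z^k = -2.1531, u^k = 0.1978
Step 1: x-update.
Minimize 3*x^2 + 12*x + (5.0/2)*(x + 2.1531 + 0.1978)^2
FOC: (2*3 + 5.0)*x = -12 + 5.0*(-2.1531 - 0.1978)
x^{k+1} = -2.1595
Step 2: z-update.
Minimize 2*z^2 + 10*z + (5.0/2)*(-2.1595 - z + 0.1978)^2
FOC: (2*2 + 5.0)*z = -10 + 5.0*(-2.1595 + 0.1978)
z^{k+1} = -2.2009
Step 3: u-update.
u^{k+1} = 0.1978 - 2.1595 + 2.2009 = 0.2392
Step 4: Primal residual = |-2.1595 + 2.2009| = 0.0414


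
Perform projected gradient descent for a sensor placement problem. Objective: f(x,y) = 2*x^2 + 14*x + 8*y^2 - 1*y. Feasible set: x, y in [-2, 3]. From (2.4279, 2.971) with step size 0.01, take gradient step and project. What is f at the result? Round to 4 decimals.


Step 1: Compute gradient at (2.4279, 2.971).
grad_x = 2*2*2.4279 + 14 = 23.7116
grad_y = 2*8*2.971 - 1 = 46.536
Step 2: Gradient step.
x_raw = 2.4279 - 0.01*23.7116 = 2.1908
y_raw = 2.971 - 0.01*46.536 = 2.5056
Step 3: Project onto [-2, 3].
x_proj = clip(2.1908) = 2.1908
y_proj = clip(2.5056) = 2.5056
Step 4: Evaluate f.
f(2.1908, 2.5056) = 87.9903


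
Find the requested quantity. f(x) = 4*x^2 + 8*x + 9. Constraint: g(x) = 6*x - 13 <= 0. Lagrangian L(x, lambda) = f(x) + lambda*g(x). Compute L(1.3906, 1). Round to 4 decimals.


Step 1: Evaluate f(x).
f(1.3906) = 4*1.3906^2 + 8*1.3906 + 9 = 27.8599
Step 2: Evaluate g(x).
g(1.3906) = 6*1.3906 - 13 = -4.6564
Step 3: Compute Lagrangian.
L = 27.8599 + 1*-4.6564 = 23.2035


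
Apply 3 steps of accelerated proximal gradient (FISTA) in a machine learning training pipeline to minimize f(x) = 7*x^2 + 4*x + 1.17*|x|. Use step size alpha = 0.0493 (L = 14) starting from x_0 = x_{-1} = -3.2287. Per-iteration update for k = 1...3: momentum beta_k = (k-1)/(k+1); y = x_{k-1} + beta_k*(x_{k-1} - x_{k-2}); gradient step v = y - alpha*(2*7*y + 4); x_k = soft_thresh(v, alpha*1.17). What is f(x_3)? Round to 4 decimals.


FISTA on f(x) = 7*x^2 + 4*x + 1.17*|x|
L = 14, alpha = 0.0493
Iteration 1: beta = 0.0, y = -3.2287 + 0.0*(-3.2287 + 3.2287) = -3.2287
  grad(y) = -41.2018, v = y - alpha*grad = -1.1975
  prox(v) = soft_thresh(-1.1975, 0.0577) = -1.1398
Iteration 2: beta = 0.3333, y = -1.1398 + 0.3333*(-1.1398 + 3.2287) = -0.4435
  grad(y) = -2.2084, v = y - alpha*grad = -0.3346
  prox(v) = soft_thresh(-0.3346, 0.0577) = -0.2769
Iteration 3: beta = 0.5, y = -0.2769 + 0.5*(-0.2769 + 1.1398) = 0.1545
  grad(y) = 6.1634, v = y - alpha*grad = -0.1493
  prox(v) = soft_thresh(-0.1493, 0.0577) = -0.0916
f(x_3) = 7*(-0.0916)^2 + 4*(-0.0916) + 1.17*|-0.0916| = -0.2006


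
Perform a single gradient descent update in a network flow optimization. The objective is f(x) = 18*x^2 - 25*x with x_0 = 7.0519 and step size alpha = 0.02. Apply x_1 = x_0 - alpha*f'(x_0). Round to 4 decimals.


We compute the gradient at x_0 and apply the update.
f'(x) = 36*x - 25
f'(7.0519) = 36*7.0519 - 25 = 228.8684
x_1 = 7.0519 - 0.02*228.8684 = 2.4745


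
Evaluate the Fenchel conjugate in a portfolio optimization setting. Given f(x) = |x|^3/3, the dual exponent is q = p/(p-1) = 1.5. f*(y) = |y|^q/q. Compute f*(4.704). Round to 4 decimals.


The conjugate exponent q satisfies 1/p + 1/q = 1.
p = 3, so q = 3/(3 - 1) = 1.5
|y|^q = 4.704^1.5 = 10.2024
f*(4.704) = 10.2024 / 1.5 = 6.8016


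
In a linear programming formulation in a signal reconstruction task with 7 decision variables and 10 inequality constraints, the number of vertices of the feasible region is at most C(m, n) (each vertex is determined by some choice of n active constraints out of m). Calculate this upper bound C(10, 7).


Each vertex corresponds to some choice of n active constraints out of m, so the number of vertices is at most C(m, n) = m! / (n!(m-n)!).
m = 10, n = 7
Numerator: 10 * 9 * 8 * 7 * 6 * 5 * 4
Denominator: 7! = 5040
C(10, 7) = 120


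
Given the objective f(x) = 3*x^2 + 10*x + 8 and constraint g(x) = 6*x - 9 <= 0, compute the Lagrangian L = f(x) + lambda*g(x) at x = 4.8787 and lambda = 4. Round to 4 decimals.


Step 1: Evaluate f(x).
f(4.8787) = 3*4.8787^2 + 10*4.8787 + 8 = 128.1921
Step 2: Evaluate g(x).
g(4.8787) = 6*4.8787 - 9 = 20.2722
Step 3: Compute Lagrangian.
L = 128.1921 + 4*20.2722 = 209.2809


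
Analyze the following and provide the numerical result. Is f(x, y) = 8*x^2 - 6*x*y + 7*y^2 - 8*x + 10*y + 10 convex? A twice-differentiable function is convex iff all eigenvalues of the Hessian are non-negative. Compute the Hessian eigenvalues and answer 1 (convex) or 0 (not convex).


The Hessian of f(x,y) = 8*x^2 - 6*x*y + 7*y^2 - 8*x + 10*y + 10 is:
H = [[16, -6], [-6, 14]]
Trace = 16 + 14 = 30
Determinant = 16*14 - (-6)^2 = 188
Discriminant = (30)^2 - 4*188 = 148.0
Eigenvalues: lambda_1 = 8.9172, lambda_2 = 21.0828
The function is convex.

1


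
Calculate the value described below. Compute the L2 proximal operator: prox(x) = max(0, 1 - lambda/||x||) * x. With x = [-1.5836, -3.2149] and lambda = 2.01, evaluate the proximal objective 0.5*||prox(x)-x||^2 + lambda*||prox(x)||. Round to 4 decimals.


Step 1: Compute ||x||.
||x|| = 3.5838
Step 2: Compute scaling factor.
scale = max(0, 1 - 2.01/3.5838) = 0.4391
Step 3: prox(x) = [-0.6954, -1.4118]
||prox(x)|| = 1.5738
Step 4: Proximal objective.
0.5*||prox-x||^2 = 2.0201
lambda*||prox|| = 3.1633
Total = 5.1833


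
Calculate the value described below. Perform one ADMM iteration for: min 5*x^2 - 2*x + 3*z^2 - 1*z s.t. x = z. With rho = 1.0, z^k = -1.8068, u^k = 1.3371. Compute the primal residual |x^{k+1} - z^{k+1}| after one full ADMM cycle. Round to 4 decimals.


ADMM iteration with rho = 1.0, z^k = -1.8068, u^k = 1.3371
Step 1: x-update.
Minimize 5*x^2 - 2*x + (1.0/2)*(x + 1.8068 + 1.3371)^2
FOC: (2*5 + 1.0)*x = 2 + 1.0*(-1.8068 - 1.3371)
x^{k+1} = -0.104
Step 2: z-update.
Minimize 3*z^2 - 1*z + (1.0/2)*(-0.104 - z + 1.3371)^2
FOC: (2*3 + 1.0)*z = 1 + 1.0*(-0.104 + 1.3371)
z^{k+1} = 0.319
Step 3: u-update.
u^{k+1} = 1.3371 - 0.104 - 0.319 = 0.9141
Step 4: Primal residual = |-0.104 - 0.319| = 0.423


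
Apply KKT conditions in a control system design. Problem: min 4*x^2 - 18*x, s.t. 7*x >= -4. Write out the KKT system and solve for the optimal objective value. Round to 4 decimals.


Step 1: Try lambda = 0 (constraint inactive).
Stationarity: 2*4*x - 18 = 0
x* = 18/(2*4) = 2.25
Check constraint: 7*2.25 = 15.75 >= -4 -- satisfied.
Step 2: Compute optimal value.
f(x*) = 4*2.25^2 - 18*2.25 = -20.25


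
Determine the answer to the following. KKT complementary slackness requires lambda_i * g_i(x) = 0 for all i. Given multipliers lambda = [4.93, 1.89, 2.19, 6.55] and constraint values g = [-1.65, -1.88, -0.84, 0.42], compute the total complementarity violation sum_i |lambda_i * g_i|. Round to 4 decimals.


KKT complementary slackness check:
lambda_1 * g_1 = 4.93 * -1.65 = -8.1345
lambda_2 * g_2 = 1.89 * -1.88 = -3.5532
lambda_3 * g_3 = 2.19 * -0.84 = -1.8396
lambda_4 * g_4 = 6.55 * 0.42 = 2.751
Total violation = 8.1345 + 3.5532 + 1.8396 + 2.751 = 16.2783


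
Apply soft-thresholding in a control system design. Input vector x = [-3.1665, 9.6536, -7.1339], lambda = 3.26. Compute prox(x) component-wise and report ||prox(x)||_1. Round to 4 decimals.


Soft-thresholding with lambda = 3.26:
prox(-3.1665) = sign(-3.1665)*max(|-3.1665| - 3.26, 0) = 0.0
prox(9.6536) = sign(9.6536)*max(|9.6536| - 3.26, 0) = 6.3936
prox(-7.1339) = sign(-7.1339)*max(|-7.1339| - 3.26, 0) = -3.8739
prox(x) = [0.0, 6.3936, -3.8739]
||prox(x)||_1 = 0.0 + 6.3936 + 3.8739 = 10.2675


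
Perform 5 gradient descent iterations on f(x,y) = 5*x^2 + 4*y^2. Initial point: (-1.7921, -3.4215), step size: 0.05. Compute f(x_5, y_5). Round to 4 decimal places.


Gradient descent on f(x,y) = 5*x^2 + 4*y^2.
Starting point: (-1.7921, -3.4215), alpha = 0.05
Step 1: grad_x = 2*5*-1.7921 = -17.921, grad_y = 2*4*-3.4215 = -27.372
  x_1 = -1.7921 - 0.05*-17.921 = -0.8961
  y_1 = -3.4215 - 0.05*-27.372 = -2.0529
Step 2: grad_x = 2*5*-0.8961 = -8.9605, grad_y = 2*4*-2.0529 = -16.4232
  x_2 = -0.8961 - 0.05*-8.9605 = -0.448
  y_2 = -2.0529 - 0.05*-16.4232 = -1.2317
Step 3: grad_x = 2*5*-0.448 = -4.4803, grad_y = 2*4*-1.2317 = -9.8539
  x_3 = -0.448 - 0.05*-4.4803 = -0.224
  y_3 = -1.2317 - 0.05*-9.8539 = -0.739
Step 4: grad_x = 2*5*-0.224 = -2.2401, grad_y = 2*4*-0.739 = -5.9124
  x_4 = -0.224 - 0.05*-2.2401 = -0.112
  y_4 = -0.739 - 0.05*-5.9124 = -0.4434
Step 5: grad_x = 2*5*-0.112 = -1.1201, grad_y = 2*4*-0.4434 = -3.5474
  x_5 = -0.112 - 0.05*-1.1201 = -0.056
  y_5 = -0.4434 - 0.05*-3.5474 = -0.2661
f(-0.056, -0.2661) = 5*(-0.056)^2 + 4*(-0.2661)^2 = 0.2988
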